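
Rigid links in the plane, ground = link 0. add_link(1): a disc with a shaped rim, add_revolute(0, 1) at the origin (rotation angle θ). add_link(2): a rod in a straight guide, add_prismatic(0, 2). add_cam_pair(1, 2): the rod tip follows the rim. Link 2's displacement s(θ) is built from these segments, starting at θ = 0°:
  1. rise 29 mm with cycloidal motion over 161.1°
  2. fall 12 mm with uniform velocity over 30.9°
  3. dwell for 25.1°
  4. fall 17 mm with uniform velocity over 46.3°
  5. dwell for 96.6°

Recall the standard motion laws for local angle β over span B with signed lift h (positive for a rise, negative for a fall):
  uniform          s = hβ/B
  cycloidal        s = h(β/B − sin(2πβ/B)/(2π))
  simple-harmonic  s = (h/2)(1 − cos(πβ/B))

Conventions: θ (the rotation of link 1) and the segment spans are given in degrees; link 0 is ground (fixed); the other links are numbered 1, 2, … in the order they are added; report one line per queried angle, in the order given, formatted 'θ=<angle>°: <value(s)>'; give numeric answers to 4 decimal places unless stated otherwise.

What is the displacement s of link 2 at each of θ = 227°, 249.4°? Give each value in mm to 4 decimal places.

segment 1 (0° to 161.1°, cycloidal, h = 29) is passed completely: s = 0.0000 + (29) = 29.0000
segment 2 (161.1° to 192°, uniform, h = -12) is passed completely: s = 29.0000 + (-12) = 17.0000
segment 3 (192° to 217.1°, dwell): s unchanged at 17.0000
θ = 227° falls in segment 4 (217.1° to 263.4°, uniform, h = -17): β = 227 − 217.1 = 9.9°, B = 46.3°; Δs = -17·9.9/46.3 = -3.6350; s = 17.0000 − 3.6350 = 13.3650
θ = 249.4° falls in segment 4 (217.1° to 263.4°, uniform, h = -17): β = 249.4 − 217.1 = 32.3°, B = 46.3°; Δs = -17·32.3/46.3 = -11.8596; s = 17.0000 − 11.8596 = 5.1404

θ=227°: 13.3650
θ=249.4°: 5.1404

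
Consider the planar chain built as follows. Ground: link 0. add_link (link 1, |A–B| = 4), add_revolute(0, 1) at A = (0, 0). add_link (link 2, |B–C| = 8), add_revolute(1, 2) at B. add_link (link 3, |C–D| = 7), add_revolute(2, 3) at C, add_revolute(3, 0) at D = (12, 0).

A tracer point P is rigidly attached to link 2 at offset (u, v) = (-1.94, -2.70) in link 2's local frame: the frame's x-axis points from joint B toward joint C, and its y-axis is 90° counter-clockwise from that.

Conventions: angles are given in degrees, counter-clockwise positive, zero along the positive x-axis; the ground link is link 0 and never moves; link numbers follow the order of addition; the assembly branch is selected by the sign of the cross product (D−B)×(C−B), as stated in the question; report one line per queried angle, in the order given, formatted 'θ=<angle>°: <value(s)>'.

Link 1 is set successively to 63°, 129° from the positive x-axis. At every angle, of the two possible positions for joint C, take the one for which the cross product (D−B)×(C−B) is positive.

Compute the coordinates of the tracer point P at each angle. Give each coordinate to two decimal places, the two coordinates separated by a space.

A=(0,0), D=(12.00,0)
θ=63°: B = A + 4.00·(cos63°, sin63°) = (1.8160, 3.5640)
θ=63°: |BD| = 10.7897
θ=63°: circle(B,8.00) ∩ circle(D,7.00): a=6.0899, h=5.1877
θ=63°:   candidates: C₊=(9.2777,6.4490) cross=55.974; C₋=(5.8505,-3.3441) cross=-55.974
θ=63°:   branch + wants cross > 0 → take C=(9.2777,6.4490) (cross=55.974)
θ=63°: ex = (C−B)/|BC| = (0.9327,0.3606); ey = (-0.3606,0.9327)
θ=63°: P = B + -1.94·ex + -2.70·ey = (0.9802,0.3461)
θ=129°: B = A + 4.00·(cos129°, sin129°) = (-2.5173, 3.1086)
θ=129°: |BD| = 14.8464
θ=129°: circle(B,8.00) ∩ circle(D,7.00): a=7.9284, h=1.0682
θ=129°:   candidates: C₊=(5.4590,2.4931) cross=15.859; C₋=(5.0117,0.4040) cross=-15.859
θ=129°:   branch + wants cross > 0 → take C=(5.4590,2.4931) (cross=15.859)
θ=129°: ex = (C−B)/|BC| = (0.9970,-0.0769); ey = (0.0769,0.9970)
θ=129°: P = B + -1.94·ex + -2.70·ey = (-4.6593,0.5659)

θ=63°: 0.98 0.35
θ=129°: -4.66 0.57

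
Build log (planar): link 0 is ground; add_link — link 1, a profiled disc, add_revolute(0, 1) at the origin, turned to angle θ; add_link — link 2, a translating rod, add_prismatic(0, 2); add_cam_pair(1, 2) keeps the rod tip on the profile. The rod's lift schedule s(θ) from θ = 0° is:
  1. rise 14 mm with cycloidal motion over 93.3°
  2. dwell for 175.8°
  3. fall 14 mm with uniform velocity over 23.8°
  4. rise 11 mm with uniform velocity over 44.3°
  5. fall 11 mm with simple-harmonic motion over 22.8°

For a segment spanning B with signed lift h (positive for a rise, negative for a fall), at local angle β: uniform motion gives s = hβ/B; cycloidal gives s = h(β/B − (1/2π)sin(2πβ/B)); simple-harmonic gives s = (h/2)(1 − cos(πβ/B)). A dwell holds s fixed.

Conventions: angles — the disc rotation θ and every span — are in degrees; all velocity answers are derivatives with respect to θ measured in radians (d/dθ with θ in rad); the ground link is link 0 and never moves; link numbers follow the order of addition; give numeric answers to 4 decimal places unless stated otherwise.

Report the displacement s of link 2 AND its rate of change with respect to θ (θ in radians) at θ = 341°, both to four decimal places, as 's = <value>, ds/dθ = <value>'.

seg 1 [0°–93.3°] cycloidal, h=14: full span → s += 14 → s = 14.0000
seg 2 [93.3°–269.1°] dwell: s stays 14.0000
seg 3 [269.1°–292.9°] uniform, h=-14: full span → s += -14 → s = 0.0000
seg 4 [292.9°–337.2°] uniform, h=11: full span → s += 11 → s = 11.0000
seg 5 [337.2°–360°] simple-harmonic, h=-11: θ=341° here. β=3.8, B=22.8. -11/2·(1 − cos(π·0.1667)) = -0.7369 → s = 10.2631
velocity in seg [337.2°–360°] (simple-harmonic), θ in radians: β = 3.8° = 0.0663 rad, B = 22.8° = 0.3979 rad; ds/dθ = (πh/(2B)) sin(πβ/B) = (π·(-11)/(2·0.3979)) sin(π·0.1667) = -21.710526 mm/rad

s = 10.2631, ds/dθ = -21.7105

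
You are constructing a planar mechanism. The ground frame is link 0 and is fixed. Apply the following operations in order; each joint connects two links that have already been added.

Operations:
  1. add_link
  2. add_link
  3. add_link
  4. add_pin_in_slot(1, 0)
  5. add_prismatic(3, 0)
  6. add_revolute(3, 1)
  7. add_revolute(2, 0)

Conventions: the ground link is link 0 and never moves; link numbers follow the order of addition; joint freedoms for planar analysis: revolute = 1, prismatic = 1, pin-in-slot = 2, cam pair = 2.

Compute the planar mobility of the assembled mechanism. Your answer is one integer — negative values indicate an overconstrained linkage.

L=1 J1=0 J2=0
add link → L=2 J1=0 J2=0
add link → L=3 J1=0 J2=0
add link → L=4 J1=0 J2=0
PS@1,0 dof=2 J2 → L=4 J1=0 J2=1
P@3,0 dof=1 J1 → L=4 J1=1 J2=1
R@3,1 dof=1 J1 → L=4 J1=2 J2=1
R@2,0 dof=1 J1 → L=4 J1=3 J2=1
M=3(L−1)−2J1−J2=3·3−2·3−1=2

M = 2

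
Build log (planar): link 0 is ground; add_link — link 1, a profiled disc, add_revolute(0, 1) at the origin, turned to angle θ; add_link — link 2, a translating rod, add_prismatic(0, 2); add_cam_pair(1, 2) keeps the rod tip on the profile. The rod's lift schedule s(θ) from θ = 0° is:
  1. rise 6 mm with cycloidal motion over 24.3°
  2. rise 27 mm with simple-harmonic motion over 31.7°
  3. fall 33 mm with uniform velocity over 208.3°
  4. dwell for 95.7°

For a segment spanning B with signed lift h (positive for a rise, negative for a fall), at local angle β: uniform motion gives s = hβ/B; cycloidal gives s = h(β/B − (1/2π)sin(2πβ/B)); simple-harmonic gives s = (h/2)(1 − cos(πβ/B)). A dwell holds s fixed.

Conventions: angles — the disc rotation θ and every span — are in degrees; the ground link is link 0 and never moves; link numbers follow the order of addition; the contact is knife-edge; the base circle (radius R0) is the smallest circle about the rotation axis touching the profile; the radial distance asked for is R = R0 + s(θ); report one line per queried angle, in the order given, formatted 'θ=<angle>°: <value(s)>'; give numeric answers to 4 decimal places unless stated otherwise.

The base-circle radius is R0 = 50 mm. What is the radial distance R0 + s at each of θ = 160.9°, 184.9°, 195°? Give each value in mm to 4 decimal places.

seg 1 [0°–24.3°] cycloidal, h=6: full span → s += 6 → s = 6.0000
seg 2 [24.3°–56°] simple-harmonic, h=27: full span → s += 27 → s = 33.0000
seg 3 [56°–264.3°] uniform, h=-33: θ=160.9° here. β=104.9, B=208.3. -33·104.9/208.3 = -16.6188 → s = 16.3812
seg 3 [56°–264.3°] uniform, h=-33: θ=184.9° here. β=128.9, B=208.3. -33·128.9/208.3 = -20.4210 → s = 12.5790
seg 3 [56°–264.3°] uniform, h=-33: θ=195° here. β=139, B=208.3. -33·139/208.3 = -22.0211 → s = 10.9789
θ=160.9°: R = R0 + s = 50 + 16.3812 = 66.3812
θ=184.9°: R = R0 + s = 50 + 12.5790 = 62.5790
θ=195°: R = R0 + s = 50 + 10.9789 = 60.9789

θ=160.9°: 66.3812
θ=184.9°: 62.5790
θ=195°: 60.9789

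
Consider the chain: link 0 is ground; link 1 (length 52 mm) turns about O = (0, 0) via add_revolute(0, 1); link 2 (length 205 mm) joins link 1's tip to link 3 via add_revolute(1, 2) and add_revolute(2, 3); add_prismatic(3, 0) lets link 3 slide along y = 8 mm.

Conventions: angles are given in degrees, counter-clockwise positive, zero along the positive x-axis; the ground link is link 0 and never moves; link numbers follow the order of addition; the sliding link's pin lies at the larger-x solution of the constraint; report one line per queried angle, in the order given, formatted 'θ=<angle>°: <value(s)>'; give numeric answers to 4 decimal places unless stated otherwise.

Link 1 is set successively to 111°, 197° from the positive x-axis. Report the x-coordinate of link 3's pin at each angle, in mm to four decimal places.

geometry: r = 52 mm, L = 205 mm, e = 8 mm
θ=111°: crank pin P = (r cos θ, r sin θ) = (-18.635133, 48.546182)
θ=111°: h = r sin θ − e = 48.546182 − 8 = 40.546182
θ=111°: x = r cos θ + √(L² − h²) = -18.635133 + 200.950260 = 182.315127
θ=197°: crank pin P = (r cos θ, r sin θ) = (-49.727847, -15.203329)
θ=197°: h = r sin θ − e = -15.203329 − 8 = -23.203329
θ=197°: x = r cos θ + √(L² − h²) = -49.727847 + 203.682610 = 153.954763

θ=111°: 182.3151
θ=197°: 153.9548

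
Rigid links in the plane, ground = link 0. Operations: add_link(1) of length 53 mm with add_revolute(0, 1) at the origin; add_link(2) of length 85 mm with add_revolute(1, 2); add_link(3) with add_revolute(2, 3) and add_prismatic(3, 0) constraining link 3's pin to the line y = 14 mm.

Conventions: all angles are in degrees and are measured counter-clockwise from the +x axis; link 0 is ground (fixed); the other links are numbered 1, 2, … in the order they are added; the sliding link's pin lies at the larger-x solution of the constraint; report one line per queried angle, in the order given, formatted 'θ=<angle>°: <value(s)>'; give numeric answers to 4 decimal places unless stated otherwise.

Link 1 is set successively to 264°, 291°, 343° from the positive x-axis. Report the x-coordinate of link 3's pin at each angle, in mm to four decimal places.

geometry: r = 53 mm, L = 85 mm, e = 14 mm
θ=264°: crank pin P = (r cos θ, r sin θ) = (-5.540009, -52.709660)
θ=264°: h = r sin θ − e = -52.709660 − 14 = -66.709660
θ=264°: x = r cos θ + √(L² − h²) = -5.540009 + 52.676572 = 47.136563
θ=291°: crank pin P = (r cos θ, r sin θ) = (18.993501, -49.479763)
θ=291°: h = r sin θ − e = -49.479763 − 14 = -63.479763
θ=291°: x = r cos θ + √(L² − h²) = 18.993501 + 56.527159 = 75.520661
θ=343°: crank pin P = (r cos θ, r sin θ) = (50.684152, -15.495700)
θ=343°: h = r sin θ − e = -15.495700 − 14 = -29.495700
θ=343°: x = r cos θ + √(L² − h²) = 50.684152 + 79.718277 = 130.402429

θ=264°: 47.1366
θ=291°: 75.5207
θ=343°: 130.4024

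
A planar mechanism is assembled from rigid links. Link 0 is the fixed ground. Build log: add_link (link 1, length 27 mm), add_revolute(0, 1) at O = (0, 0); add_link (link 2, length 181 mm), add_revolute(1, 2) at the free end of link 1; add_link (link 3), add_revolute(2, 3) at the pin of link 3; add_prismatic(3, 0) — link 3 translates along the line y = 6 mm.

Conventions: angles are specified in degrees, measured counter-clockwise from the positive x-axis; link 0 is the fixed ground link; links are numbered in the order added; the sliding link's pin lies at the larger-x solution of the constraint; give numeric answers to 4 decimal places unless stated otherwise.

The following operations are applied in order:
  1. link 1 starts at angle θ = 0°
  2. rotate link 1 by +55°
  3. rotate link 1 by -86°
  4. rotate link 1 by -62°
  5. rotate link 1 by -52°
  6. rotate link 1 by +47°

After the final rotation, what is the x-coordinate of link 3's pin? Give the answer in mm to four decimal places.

geometry: r = 27 mm, L = 181 mm, e = 6 mm; θ starts at 0°
rotate link 1 by +55°: θ ← 0° +55° = 55°
rotate link 1 by -86°: θ ← 55° -86° = -31°
rotate link 1 by -62°: θ ← -31° -62° = -93°
rotate link 1 by -52°: θ ← -93° -52° = -145°
rotate link 1 by +47°: θ ← -145° +47° = -98°
crank pin P = (r cos θ, r sin θ) = (-3.757674, -26.737238)
h = r sin θ − e = -26.737238 − 6 = -32.737238
x = r cos θ + √(L² − h²) = -3.757674 + 178.014812 = 174.257138

174.2571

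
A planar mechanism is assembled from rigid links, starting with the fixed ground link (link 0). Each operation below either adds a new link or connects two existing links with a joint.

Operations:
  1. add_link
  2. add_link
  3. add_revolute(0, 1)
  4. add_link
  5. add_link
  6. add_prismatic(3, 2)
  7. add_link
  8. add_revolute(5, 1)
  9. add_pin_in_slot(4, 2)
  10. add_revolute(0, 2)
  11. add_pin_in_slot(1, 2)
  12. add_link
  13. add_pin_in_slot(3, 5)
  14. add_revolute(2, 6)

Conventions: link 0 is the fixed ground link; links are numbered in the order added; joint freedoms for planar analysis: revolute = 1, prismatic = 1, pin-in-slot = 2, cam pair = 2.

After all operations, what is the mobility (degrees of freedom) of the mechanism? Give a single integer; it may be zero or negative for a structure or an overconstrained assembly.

link 0 = ground. State L|J1|J2 = 1|0|0
+link1  2|0|0
+link2  3|0|0
R(0,1) f=1→J1  3|1|0
+link3  4|1|0
+link4  5|1|0
P(3,2) f=1→J1  5|2|0
+link5  6|2|0
R(5,1) f=1→J1  6|3|0
PS(4,2) f=2→J2  6|3|1
R(0,2) f=1→J1  6|4|1
PS(1,2) f=2→J2  6|4|2
+link6  7|4|2
PS(3,5) f=2→J2  7|4|3
R(2,6) f=1→J1  7|5|3
M = 3(7−1)−2·5−3 = 18−10−3 = 5

M = 5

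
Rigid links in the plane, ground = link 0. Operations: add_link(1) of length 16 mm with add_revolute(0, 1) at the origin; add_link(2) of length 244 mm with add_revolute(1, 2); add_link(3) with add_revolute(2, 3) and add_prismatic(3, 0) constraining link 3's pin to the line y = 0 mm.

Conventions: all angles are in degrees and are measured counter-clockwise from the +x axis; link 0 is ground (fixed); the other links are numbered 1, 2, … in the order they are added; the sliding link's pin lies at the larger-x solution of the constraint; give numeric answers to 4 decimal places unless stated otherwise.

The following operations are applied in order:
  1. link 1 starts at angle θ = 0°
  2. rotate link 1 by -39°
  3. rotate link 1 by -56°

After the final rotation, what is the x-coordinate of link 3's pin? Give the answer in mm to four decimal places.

geometry: r = 16 mm, L = 244 mm, e = 0 mm; θ starts at 0°
rotate link 1 by -39°: θ ← 0° -39° = -39°
rotate link 1 by -56°: θ ← -39° -56° = -95°
crank pin P = (r cos θ, r sin θ) = (-1.394492, -15.939115)
h = r sin θ − e = -15.939115 − 0 = -15.939115
x = r cos θ + √(L² − h²) = -1.394492 + 243.478838 = 242.084346

242.0843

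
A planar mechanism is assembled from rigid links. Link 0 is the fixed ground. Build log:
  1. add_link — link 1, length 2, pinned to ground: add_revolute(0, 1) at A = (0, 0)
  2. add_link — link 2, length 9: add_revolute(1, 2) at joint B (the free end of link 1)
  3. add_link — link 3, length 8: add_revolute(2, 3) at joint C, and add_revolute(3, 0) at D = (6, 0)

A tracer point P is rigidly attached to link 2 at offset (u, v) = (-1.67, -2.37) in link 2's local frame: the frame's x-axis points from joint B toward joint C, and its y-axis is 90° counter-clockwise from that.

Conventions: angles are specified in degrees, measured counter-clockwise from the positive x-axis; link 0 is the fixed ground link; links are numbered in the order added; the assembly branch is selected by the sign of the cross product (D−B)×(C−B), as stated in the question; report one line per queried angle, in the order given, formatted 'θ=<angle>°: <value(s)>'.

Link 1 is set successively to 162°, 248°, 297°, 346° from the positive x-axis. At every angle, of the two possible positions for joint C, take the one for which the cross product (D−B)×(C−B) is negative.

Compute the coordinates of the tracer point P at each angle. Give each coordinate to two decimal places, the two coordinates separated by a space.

A=(0,0), D=(6.00,0)
θ=162°: B = A + 2.00·(cos162°, sin162°) = (-1.9021, 0.6180)
θ=162°: |BD| = 7.9262
θ=162°: circle(B,9.00) ∩ circle(D,8.00): a=5.0355, h=7.4595
θ=162°:   candidates: C₊=(3.6997,7.6622) cross=59.126; C₋=(2.5364,-7.2114) cross=-59.126
θ=162°:   branch - wants cross < 0 → take C=(2.5364,-7.2114) (cross=-59.126)
θ=162°: ex = (C−B)/|BC| = (0.4932,-0.8699); ey = (0.8699,0.4932)
θ=162°: P = B + -1.67·ex + -2.37·ey = (-4.7874,0.9020)
θ=248°: B = A + 2.00·(cos248°, sin248°) = (-0.7492, -1.8544)
θ=248°: |BD| = 6.9993
θ=248°: circle(B,9.00) ∩ circle(D,8.00): a=4.7141, h=7.6667
θ=248°:   candidates: C₊=(1.7652,6.7872) cross=53.661; C₋=(5.8276,-7.9981) cross=-53.661
θ=248°:   branch - wants cross < 0 → take C=(5.8276,-7.9981) (cross=-53.661)
θ=248°: ex = (C−B)/|BC| = (0.7308,-0.6826); ey = (0.6826,0.7308)
θ=248°: P = B + -1.67·ex + -2.37·ey = (-3.5874,-2.4462)
θ=297°: B = A + 2.00·(cos297°, sin297°) = (0.9080, -1.7820)
θ=297°: |BD| = 5.3948
θ=297°: circle(B,9.00) ∩ circle(D,8.00): a=4.2730, h=7.9210
θ=297°:   candidates: C₊=(2.3247,7.1058) cross=42.732; C₋=(7.5576,-7.8469) cross=-42.732
θ=297°:   branch - wants cross < 0 → take C=(7.5576,-7.8469) (cross=-42.732)
θ=297°: ex = (C−B)/|BC| = (0.7388,-0.6739); ey = (0.6739,0.7388)
θ=297°: P = B + -1.67·ex + -2.37·ey = (-1.9230,-2.4077)
θ=346°: B = A + 2.00·(cos346°, sin346°) = (1.9406, -0.4838)
θ=346°: |BD| = 4.0881
θ=346°: circle(B,9.00) ∩ circle(D,8.00): a=4.1233, h=7.9999
θ=346°:   candidates: C₊=(5.0881,7.9479) cross=32.705; C₋=(6.9817,-7.9395) cross=-32.705
θ=346°:   branch - wants cross < 0 → take C=(6.9817,-7.9395) (cross=-32.705)
θ=346°: ex = (C−B)/|BC| = (0.5601,-0.8284); ey = (0.8284,0.5601)
θ=346°: P = B + -1.67·ex + -2.37·ey = (-0.9581,-0.4279)

θ=162°: -4.79 0.90
θ=248°: -3.59 -2.45
θ=297°: -1.92 -2.41
θ=346°: -0.96 -0.43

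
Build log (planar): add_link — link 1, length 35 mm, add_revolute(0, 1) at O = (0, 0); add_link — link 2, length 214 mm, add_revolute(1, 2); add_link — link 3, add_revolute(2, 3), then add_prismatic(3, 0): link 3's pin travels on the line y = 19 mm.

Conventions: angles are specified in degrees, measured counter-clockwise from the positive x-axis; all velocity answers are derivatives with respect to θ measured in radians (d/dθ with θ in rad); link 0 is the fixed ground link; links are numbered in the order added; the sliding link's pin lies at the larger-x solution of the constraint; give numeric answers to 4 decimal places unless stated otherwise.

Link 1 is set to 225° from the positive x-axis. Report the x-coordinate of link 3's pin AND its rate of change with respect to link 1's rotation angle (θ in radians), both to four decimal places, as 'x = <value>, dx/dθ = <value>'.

geometry: r = 35 mm, L = 214 mm, e = 19 mm
crank pin P = (r cos θ, r sin θ) = (-24.748737, -24.748737)
h = r sin θ − e = -24.748737 − 19 = -43.748737
x = r cos θ + √(L² − h²) = -24.748737 + 209.480424 = 184.731687
dx/dθ = −r sin θ − h·r cos θ/√(L² − h²) (θ in radians; h = -43.748737) = 19.580111

x = 184.7317, dx/dθ = 19.5801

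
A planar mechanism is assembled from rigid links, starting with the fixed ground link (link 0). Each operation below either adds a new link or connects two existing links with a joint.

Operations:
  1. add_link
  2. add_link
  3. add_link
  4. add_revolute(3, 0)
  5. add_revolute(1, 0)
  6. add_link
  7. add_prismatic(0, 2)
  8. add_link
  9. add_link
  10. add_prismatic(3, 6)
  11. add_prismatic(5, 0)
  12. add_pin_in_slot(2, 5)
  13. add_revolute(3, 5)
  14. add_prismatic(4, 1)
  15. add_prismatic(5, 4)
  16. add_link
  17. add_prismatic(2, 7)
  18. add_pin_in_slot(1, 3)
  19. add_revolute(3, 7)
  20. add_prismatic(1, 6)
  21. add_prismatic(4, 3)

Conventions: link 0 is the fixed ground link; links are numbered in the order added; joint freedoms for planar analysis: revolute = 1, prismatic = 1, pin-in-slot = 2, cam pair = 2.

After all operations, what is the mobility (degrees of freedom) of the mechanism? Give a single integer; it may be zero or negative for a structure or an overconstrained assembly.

link 0 = ground. State L|J1|J2 = 1|0|0
+link1  2|0|0
+link2  3|0|0
+link3  4|0|0
R(3,0) f=1→J1  4|1|0
R(1,0) f=1→J1  4|2|0
+link4  5|2|0
P(0,2) f=1→J1  5|3|0
+link5  6|3|0
+link6  7|3|0
P(3,6) f=1→J1  7|4|0
P(5,0) f=1→J1  7|5|0
PS(2,5) f=2→J2  7|5|1
R(3,5) f=1→J1  7|6|1
P(4,1) f=1→J1  7|7|1
P(5,4) f=1→J1  7|8|1
+link7  8|8|1
P(2,7) f=1→J1  8|9|1
PS(1,3) f=2→J2  8|9|2
R(3,7) f=1→J1  8|10|2
P(1,6) f=1→J1  8|11|2
P(4,3) f=1→J1  8|12|2
M = 3(8−1)−2·12−2 = 21−24−2 = -5

M = -5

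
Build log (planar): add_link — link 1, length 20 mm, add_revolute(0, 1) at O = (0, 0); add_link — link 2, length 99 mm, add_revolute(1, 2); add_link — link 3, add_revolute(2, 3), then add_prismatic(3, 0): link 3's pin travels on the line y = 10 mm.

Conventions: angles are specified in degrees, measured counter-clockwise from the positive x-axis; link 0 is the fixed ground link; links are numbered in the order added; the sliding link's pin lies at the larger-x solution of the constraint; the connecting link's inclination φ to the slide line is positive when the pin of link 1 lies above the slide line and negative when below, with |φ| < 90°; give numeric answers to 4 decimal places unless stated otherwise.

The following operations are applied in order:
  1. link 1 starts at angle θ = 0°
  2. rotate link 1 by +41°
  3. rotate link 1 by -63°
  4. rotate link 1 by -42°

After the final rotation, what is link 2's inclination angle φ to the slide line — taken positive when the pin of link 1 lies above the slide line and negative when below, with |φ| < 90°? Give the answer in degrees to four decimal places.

geometry: r = 20 mm, L = 99 mm, e = 10 mm; θ starts at 0°
rotate link 1 by +41°: θ ← 0° +41° = 41°
rotate link 1 by -63°: θ ← 41° -63° = -22°
rotate link 1 by -42°: θ ← -22° -42° = -64°
h = r sin θ − e = -17.975881 − 10 = -27.975881
sin φ = h / L = -27.975881 / 99 = -0.28258466
φ = arcsin(-0.28258466) = -16.414526°

-16.4145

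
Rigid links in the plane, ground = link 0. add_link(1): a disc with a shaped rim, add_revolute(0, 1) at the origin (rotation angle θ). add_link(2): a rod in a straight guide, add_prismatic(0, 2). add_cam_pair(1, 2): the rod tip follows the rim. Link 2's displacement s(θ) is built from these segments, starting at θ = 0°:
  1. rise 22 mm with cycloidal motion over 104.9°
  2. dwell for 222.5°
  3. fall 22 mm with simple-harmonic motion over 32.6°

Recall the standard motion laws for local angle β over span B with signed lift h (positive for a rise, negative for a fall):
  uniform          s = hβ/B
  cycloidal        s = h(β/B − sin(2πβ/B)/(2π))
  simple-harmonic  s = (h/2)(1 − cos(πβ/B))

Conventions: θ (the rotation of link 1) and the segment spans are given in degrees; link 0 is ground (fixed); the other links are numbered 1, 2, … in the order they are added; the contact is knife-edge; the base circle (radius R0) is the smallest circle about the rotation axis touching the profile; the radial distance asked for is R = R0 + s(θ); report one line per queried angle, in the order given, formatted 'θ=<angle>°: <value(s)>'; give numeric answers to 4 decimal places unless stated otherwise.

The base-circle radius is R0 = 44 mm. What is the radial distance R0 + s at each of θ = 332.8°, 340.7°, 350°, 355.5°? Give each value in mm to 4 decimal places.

segment 1 (0° to 104.9°, cycloidal, h = 22) is passed completely: s = 0.0000 + (22) = 22.0000
segment 2 (104.9° to 327.4°, dwell): s unchanged at 22.0000
θ = 332.8° falls in segment 3 (327.4° to 360°, simple-harmonic, h = -22): β = 332.8 − 327.4 = 5.4°, B = 32.6°; Δs = -22/2·(1 − cos(π·0.1656)) = -1.4561; s = 22.0000 − 1.4561 = 20.5439
θ = 340.7° falls in segment 3 (327.4° to 360°, simple-harmonic, h = -22): β = 340.7 − 327.4 = 13.3°, B = 32.6°; Δs = -22/2·(1 − cos(π·0.4080)) = -7.8640; s = 22.0000 − 7.8640 = 14.1360
θ = 350° falls in segment 3 (327.4° to 360°, simple-harmonic, h = -22): β = 350 − 327.4 = 22.6°, B = 32.6°; Δs = -22/2·(1 − cos(π·0.6933)) = -17.2755; s = 22.0000 − 17.2755 = 4.7245
θ = 355.5° falls in segment 3 (327.4° to 360°, simple-harmonic, h = -22): β = 355.5 − 327.4 = 28.1°, B = 32.6°; Δs = -22/2·(1 − cos(π·0.8620)) = -20.9818; s = 22.0000 − 20.9818 = 1.0182
θ=332.8°: R = R0 + s = 44 + 20.5439 = 64.5439
θ=340.7°: R = R0 + s = 44 + 14.1360 = 58.1360
θ=350°: R = R0 + s = 44 + 4.7245 = 48.7245
θ=355.5°: R = R0 + s = 44 + 1.0182 = 45.0182

θ=332.8°: 64.5439
θ=340.7°: 58.1360
θ=350°: 48.7245
θ=355.5°: 45.0182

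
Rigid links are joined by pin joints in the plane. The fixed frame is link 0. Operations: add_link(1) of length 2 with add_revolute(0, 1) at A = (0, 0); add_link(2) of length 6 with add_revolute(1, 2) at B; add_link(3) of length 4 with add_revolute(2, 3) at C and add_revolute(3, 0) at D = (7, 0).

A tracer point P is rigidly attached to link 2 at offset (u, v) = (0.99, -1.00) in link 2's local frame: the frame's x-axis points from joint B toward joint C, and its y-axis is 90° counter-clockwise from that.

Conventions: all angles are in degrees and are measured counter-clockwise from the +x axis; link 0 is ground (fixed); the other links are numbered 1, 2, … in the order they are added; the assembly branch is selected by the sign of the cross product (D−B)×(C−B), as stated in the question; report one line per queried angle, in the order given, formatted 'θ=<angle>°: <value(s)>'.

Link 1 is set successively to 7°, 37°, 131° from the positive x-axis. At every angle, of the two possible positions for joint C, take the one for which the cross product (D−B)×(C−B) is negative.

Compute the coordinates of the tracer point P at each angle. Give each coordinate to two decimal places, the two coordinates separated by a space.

A=(0,0), D=(7.00,0)
θ=7°: B = A + 2.00·(cos7°, sin7°) = (1.9851, 0.2437)
θ=7°: |BD| = 5.0208
θ=7°: circle(B,6.00) ∩ circle(D,4.00): a=4.5021, h=3.9662
θ=7°:   candidates: C₊=(6.6744,3.9867) cross=19.914; C₋=(6.2894,-3.9364) cross=-19.914
θ=7°:   branch - wants cross < 0 → take C=(6.2894,-3.9364) (cross=-19.914)
θ=7°: ex = (C−B)/|BC| = (0.7174,-0.6967); ey = (0.6967,0.7174)
θ=7°: P = B + 0.99·ex + -1.00·ey = (1.9986,-1.1634)
θ=37°: B = A + 2.00·(cos37°, sin37°) = (1.5973, 1.2036)
θ=37°: |BD| = 5.5352
θ=37°: circle(B,6.00) ∩ circle(D,4.00): a=4.5742, h=3.8829
θ=37°:   candidates: C₊=(6.9064,3.9989) cross=21.492; C₋=(5.2177,-3.5810) cross=-21.492
θ=37°:   branch - wants cross < 0 → take C=(5.2177,-3.5810) (cross=-21.492)
θ=37°: ex = (C−B)/|BC| = (0.6034,-0.7974); ey = (0.7974,0.6034)
θ=37°: P = B + 0.99·ex + -1.00·ey = (1.3972,-0.1892)
θ=131°: B = A + 2.00·(cos131°, sin131°) = (-1.3121, 1.5094)
θ=131°: |BD| = 8.4481
θ=131°: circle(B,6.00) ∩ circle(D,4.00): a=5.4077, h=2.5993
θ=131°:   candidates: C₊=(4.4730,3.1007) cross=21.959; C₋=(3.5442,-2.0143) cross=-21.959
θ=131°:   branch - wants cross < 0 → take C=(3.5442,-2.0143) (cross=-21.959)
θ=131°: ex = (C−B)/|BC| = (0.8094,-0.5873); ey = (0.5873,0.8094)
θ=131°: P = B + 0.99·ex + -1.00·ey = (-1.0981,0.1186)

θ=7°: 2.00 -1.16
θ=37°: 1.40 -0.19
θ=131°: -1.10 0.12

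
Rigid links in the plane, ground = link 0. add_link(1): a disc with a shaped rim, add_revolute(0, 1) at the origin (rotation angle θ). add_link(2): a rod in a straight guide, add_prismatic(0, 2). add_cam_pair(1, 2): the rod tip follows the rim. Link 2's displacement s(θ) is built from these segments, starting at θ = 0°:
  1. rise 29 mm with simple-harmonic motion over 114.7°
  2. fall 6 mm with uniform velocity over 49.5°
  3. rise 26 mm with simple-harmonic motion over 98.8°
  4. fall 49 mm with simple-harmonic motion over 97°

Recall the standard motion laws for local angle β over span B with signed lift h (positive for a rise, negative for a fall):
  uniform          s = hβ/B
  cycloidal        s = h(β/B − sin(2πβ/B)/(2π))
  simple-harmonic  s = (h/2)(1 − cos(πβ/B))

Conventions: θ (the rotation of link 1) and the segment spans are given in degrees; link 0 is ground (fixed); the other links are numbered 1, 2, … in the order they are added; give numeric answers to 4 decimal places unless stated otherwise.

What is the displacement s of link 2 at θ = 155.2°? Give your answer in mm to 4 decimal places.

segment 1 (0° to 114.7°, simple-harmonic, h = 29) is passed completely: s = 0.0000 + (29) = 29.0000
θ = 155.2° falls in segment 2 (114.7° to 164.2°, uniform, h = -6): β = 155.2 − 114.7 = 40.5°, B = 49.5°; Δs = -6·40.5/49.5 = -4.9091; s = 29.0000 − 4.9091 = 24.0909

24.0909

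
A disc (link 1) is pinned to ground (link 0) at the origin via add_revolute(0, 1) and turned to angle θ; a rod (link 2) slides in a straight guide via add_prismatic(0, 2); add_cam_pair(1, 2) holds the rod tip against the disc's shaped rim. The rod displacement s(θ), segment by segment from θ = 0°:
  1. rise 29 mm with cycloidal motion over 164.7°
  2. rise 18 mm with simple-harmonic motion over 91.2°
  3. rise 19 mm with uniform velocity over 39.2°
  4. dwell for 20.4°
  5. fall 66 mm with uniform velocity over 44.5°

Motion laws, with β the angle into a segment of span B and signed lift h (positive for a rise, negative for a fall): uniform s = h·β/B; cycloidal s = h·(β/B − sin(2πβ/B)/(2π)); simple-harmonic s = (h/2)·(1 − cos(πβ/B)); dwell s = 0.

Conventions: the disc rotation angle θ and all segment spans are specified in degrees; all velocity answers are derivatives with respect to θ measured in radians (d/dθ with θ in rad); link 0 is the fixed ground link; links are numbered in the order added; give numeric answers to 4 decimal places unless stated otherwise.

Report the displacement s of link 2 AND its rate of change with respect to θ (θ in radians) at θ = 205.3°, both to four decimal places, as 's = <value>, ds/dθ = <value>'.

segment 1 (0° to 164.7°, cycloidal, h = 29) is passed completely: s = 0.0000 + (29) = 29.0000
θ = 205.3° falls in segment 2 (164.7° to 255.9°, simple-harmonic, h = 18): β = 205.3 − 164.7 = 40.6°, B = 91.2°; Δs = 18/2·(1 − cos(π·0.4452)) = 7.4575; s = 29.0000 + 7.4575 = 36.4575
velocity in seg [164.7°–255.9°] (simple-harmonic), θ in radians: β = 40.6° = 0.7086 rad, B = 91.2° = 1.5917 rad; ds/dθ = (πh/(2B)) sin(πβ/B) = (π·18/(2·1.5917)) sin(π·0.4452) = 17.500333 mm/rad

s = 36.4575, ds/dθ = 17.5003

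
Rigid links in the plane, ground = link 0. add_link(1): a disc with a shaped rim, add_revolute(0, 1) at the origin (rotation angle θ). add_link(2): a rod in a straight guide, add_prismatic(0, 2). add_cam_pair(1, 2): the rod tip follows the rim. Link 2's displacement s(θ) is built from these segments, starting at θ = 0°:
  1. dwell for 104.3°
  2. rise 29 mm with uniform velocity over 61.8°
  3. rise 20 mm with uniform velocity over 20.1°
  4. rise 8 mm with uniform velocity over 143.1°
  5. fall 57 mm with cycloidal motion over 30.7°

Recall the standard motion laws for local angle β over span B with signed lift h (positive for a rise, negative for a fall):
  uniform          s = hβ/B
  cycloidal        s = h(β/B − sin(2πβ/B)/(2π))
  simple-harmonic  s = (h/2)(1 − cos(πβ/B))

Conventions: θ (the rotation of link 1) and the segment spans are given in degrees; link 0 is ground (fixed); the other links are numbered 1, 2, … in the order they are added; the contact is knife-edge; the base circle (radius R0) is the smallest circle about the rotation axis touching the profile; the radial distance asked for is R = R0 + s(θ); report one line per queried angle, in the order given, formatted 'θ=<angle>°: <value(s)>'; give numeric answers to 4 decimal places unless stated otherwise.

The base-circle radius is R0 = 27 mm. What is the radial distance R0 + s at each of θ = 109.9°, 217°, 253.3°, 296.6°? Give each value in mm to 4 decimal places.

segment 1 (0° to 104.3°, dwell): s unchanged at 0.0000
θ = 109.9° falls in segment 2 (104.3° to 166.1°, uniform, h = 29): β = 109.9 − 104.3 = 5.6°, B = 61.8°; Δs = 29·5.6/61.8 = 2.6278; s = 0.0000 + 2.6278 = 2.6278
segment 2 (104.3° to 166.1°, uniform, h = 29) is passed completely: s = 0.0000 + (29) = 29.0000
segment 3 (166.1° to 186.2°, uniform, h = 20) is passed completely: s = 29.0000 + (20) = 49.0000
θ = 217° falls in segment 4 (186.2° to 329.3°, uniform, h = 8): β = 217 − 186.2 = 30.8°, B = 143.1°; Δs = 8·30.8/143.1 = 1.7219; s = 49.0000 + 1.7219 = 50.7219
θ = 253.3° falls in segment 4 (186.2° to 329.3°, uniform, h = 8): β = 253.3 − 186.2 = 67.1°, B = 143.1°; Δs = 8·67.1/143.1 = 3.7512; s = 49.0000 + 3.7512 = 52.7512
θ = 296.6° falls in segment 4 (186.2° to 329.3°, uniform, h = 8): β = 296.6 − 186.2 = 110.4°, B = 143.1°; Δs = 8·110.4/143.1 = 6.1719; s = 49.0000 + 6.1719 = 55.1719
θ=109.9°: R = R0 + s = 27 + 2.6278 = 29.6278
θ=217°: R = R0 + s = 27 + 50.7219 = 77.7219
θ=253.3°: R = R0 + s = 27 + 52.7512 = 79.7512
θ=296.6°: R = R0 + s = 27 + 55.1719 = 82.1719

θ=109.9°: 29.6278
θ=217°: 77.7219
θ=253.3°: 79.7512
θ=296.6°: 82.1719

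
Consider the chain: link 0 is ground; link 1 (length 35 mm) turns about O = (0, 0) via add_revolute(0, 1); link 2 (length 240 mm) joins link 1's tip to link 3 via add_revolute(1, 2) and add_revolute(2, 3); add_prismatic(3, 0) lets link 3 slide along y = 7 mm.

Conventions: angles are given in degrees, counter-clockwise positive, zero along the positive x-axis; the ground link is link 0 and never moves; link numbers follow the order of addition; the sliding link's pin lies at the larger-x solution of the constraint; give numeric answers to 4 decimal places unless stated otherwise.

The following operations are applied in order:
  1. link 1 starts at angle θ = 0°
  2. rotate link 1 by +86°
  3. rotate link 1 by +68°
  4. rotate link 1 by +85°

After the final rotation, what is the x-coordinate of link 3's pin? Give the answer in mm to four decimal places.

geometry: r = 35 mm, L = 240 mm, e = 7 mm; θ starts at 0°
rotate link 1 by +86°: θ ← 0° +86° = 86°
rotate link 1 by +68°: θ ← 86° +68° = 154°
rotate link 1 by +85°: θ ← 154° +85° = 239°
crank pin P = (r cos θ, r sin θ) = (-18.026333, -30.000856)
h = r sin θ − e = -30.000856 − 7 = -37.000856
x = r cos θ + √(L² − h²) = -18.026333 + 237.130632 = 219.104299

219.1043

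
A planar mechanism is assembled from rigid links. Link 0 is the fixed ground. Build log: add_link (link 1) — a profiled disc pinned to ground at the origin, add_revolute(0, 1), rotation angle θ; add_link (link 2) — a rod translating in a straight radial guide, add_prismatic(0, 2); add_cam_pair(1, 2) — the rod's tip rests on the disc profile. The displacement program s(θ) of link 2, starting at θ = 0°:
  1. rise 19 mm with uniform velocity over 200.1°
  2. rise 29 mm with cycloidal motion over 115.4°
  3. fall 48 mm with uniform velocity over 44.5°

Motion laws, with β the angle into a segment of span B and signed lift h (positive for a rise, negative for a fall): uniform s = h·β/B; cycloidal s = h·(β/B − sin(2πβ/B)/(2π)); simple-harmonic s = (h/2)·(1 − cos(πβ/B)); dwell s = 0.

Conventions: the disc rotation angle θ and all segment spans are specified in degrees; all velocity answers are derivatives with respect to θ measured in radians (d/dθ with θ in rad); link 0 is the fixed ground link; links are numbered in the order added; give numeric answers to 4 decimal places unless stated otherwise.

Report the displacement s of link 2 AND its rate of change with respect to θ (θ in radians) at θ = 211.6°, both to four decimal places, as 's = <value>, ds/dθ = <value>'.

seg 1 [0°–200.1°] uniform, h=19: full span → s += 19 → s = 19.0000
seg 2 [200.1°–315.5°] cycloidal, h=29: θ=211.6° here. β=11.5, B=115.4. 29·(0.0997 − sin(2π·0.0997)/(2π)) = 0.1852 → s = 19.1852
velocity in seg [200.1°–315.5°] (cycloidal), θ in radians: β = 11.5° = 0.2007 rad, B = 115.4° = 2.0141 rad; ds/dθ = (h/B)(1 − cos(2πβ/B)) = (29/2.0141)(1 − cos(2π·0.0997)) = 2.731449 mm/rad

s = 19.1852, ds/dθ = 2.7314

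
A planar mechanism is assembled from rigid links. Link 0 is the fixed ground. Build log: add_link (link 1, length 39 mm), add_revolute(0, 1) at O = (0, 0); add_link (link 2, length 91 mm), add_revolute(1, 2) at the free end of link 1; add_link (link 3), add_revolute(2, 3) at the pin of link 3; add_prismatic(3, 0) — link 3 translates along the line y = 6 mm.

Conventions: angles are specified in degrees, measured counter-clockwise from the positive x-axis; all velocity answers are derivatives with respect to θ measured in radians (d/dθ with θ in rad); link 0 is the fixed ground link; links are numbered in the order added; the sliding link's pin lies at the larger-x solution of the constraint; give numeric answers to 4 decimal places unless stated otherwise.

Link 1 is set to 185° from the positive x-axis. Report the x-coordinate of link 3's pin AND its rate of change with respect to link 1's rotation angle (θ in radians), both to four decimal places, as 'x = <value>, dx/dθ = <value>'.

geometry: r = 39 mm, L = 91 mm, e = 6 mm
crank pin P = (r cos θ, r sin θ) = (-38.851593, -3.399074)
h = r sin θ − e = -3.399074 − 6 = -9.399074
x = r cos θ + √(L² − h²) = -38.851593 + 90.513300 = 51.661706
dx/dθ = −r sin θ − h·r cos θ/√(L² − h²) (θ in radians; h = -9.399074) = -0.635350

x = 51.6617, dx/dθ = -0.6353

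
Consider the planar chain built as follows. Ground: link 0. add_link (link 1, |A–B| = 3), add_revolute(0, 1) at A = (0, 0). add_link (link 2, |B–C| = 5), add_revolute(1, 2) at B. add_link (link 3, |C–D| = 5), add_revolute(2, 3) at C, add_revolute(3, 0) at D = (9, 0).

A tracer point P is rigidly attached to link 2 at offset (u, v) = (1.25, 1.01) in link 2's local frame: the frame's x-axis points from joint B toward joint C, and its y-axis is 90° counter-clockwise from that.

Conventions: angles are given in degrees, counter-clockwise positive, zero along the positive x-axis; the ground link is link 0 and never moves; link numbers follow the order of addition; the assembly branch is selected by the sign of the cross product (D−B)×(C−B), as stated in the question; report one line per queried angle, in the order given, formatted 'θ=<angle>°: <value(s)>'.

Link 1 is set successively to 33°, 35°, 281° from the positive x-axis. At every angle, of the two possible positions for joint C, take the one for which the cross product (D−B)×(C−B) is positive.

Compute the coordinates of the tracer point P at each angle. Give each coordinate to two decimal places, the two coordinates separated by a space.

A=(0,0), D=(9.00,0)
θ=33°: B = A + 3.00·(cos33°, sin33°) = (2.5160, 1.6339)
θ=33°: |BD| = 6.6867
θ=33°: circle(B,5.00) ∩ circle(D,5.00): a=3.3433, h=3.7178
θ=33°:   candidates: C₊=(6.6665,4.4221) cross=24.860; C₋=(4.8495,-2.7881) cross=-24.860
θ=33°:   branch + wants cross > 0 → take C=(6.6665,4.4221) (cross=24.860)
θ=33°: ex = (C−B)/|BC| = (0.8301,0.5576); ey = (-0.5576,0.8301)
θ=33°: P = B + 1.25·ex + 1.01·ey = (2.9904,3.1693)
θ=35°: B = A + 3.00·(cos35°, sin35°) = (2.4575, 1.7207)
θ=35°: |BD| = 6.7650
θ=35°: circle(B,5.00) ∩ circle(D,5.00): a=3.3825, h=3.6822
θ=35°:   candidates: C₊=(6.6653,4.4215) cross=24.910; C₋=(4.7921,-2.7007) cross=-24.910
θ=35°:   branch + wants cross > 0 → take C=(6.6653,4.4215) (cross=24.910)
θ=35°: ex = (C−B)/|BC| = (0.8416,0.5401); ey = (-0.5401,0.8416)
θ=35°: P = B + 1.25·ex + 1.01·ey = (2.9639,3.2459)
θ=281°: B = A + 3.00·(cos281°, sin281°) = (0.5724, -2.9449)
θ=281°: |BD| = 8.9273
θ=281°: circle(B,5.00) ∩ circle(D,5.00): a=4.4636, h=2.2530
θ=281°:   candidates: C₊=(4.0430,0.6544) cross=20.113; C₋=(5.5294,-3.5993) cross=-20.113
θ=281°:   branch + wants cross > 0 → take C=(4.0430,0.6544) (cross=20.113)
θ=281°: ex = (C−B)/|BC| = (0.6941,0.7199); ey = (-0.7199,0.6941)
θ=281°: P = B + 1.25·ex + 1.01·ey = (0.7130,-1.3440)

θ=33°: 2.99 3.17
θ=35°: 2.96 3.25
θ=281°: 0.71 -1.34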